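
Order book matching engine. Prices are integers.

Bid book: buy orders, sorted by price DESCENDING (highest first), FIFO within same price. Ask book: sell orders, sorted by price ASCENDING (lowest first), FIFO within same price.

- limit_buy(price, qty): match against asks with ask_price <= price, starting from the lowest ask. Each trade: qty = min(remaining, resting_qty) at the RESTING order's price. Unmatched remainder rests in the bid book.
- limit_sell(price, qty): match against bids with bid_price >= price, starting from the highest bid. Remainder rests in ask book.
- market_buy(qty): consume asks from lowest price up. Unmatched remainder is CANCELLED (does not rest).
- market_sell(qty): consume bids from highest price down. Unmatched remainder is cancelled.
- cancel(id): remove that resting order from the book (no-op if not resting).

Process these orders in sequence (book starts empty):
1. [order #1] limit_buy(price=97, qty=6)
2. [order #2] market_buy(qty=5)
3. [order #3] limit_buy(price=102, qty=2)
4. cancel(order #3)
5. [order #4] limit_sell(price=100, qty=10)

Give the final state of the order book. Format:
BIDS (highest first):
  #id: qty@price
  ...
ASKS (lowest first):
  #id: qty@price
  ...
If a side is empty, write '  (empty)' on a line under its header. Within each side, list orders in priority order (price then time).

Answer: BIDS (highest first):
  #1: 6@97
ASKS (lowest first):
  #4: 10@100

Derivation:
After op 1 [order #1] limit_buy(price=97, qty=6): fills=none; bids=[#1:6@97] asks=[-]
After op 2 [order #2] market_buy(qty=5): fills=none; bids=[#1:6@97] asks=[-]
After op 3 [order #3] limit_buy(price=102, qty=2): fills=none; bids=[#3:2@102 #1:6@97] asks=[-]
After op 4 cancel(order #3): fills=none; bids=[#1:6@97] asks=[-]
After op 5 [order #4] limit_sell(price=100, qty=10): fills=none; bids=[#1:6@97] asks=[#4:10@100]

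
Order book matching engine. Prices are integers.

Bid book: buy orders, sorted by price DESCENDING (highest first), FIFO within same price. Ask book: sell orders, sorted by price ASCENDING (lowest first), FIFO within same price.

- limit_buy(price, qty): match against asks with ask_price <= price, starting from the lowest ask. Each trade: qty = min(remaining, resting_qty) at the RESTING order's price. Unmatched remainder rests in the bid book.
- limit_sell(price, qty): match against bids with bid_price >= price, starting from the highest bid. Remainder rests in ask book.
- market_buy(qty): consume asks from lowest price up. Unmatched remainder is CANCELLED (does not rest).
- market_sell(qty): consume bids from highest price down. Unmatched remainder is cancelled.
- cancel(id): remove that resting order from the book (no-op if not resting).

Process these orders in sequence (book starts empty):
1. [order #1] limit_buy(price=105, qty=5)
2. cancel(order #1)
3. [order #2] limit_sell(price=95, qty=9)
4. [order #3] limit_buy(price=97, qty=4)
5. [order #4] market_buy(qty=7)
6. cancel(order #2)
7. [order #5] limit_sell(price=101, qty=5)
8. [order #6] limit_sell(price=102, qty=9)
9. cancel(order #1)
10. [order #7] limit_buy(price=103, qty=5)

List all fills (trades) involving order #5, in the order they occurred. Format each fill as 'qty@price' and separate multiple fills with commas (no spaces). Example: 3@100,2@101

Answer: 5@101

Derivation:
After op 1 [order #1] limit_buy(price=105, qty=5): fills=none; bids=[#1:5@105] asks=[-]
After op 2 cancel(order #1): fills=none; bids=[-] asks=[-]
After op 3 [order #2] limit_sell(price=95, qty=9): fills=none; bids=[-] asks=[#2:9@95]
After op 4 [order #3] limit_buy(price=97, qty=4): fills=#3x#2:4@95; bids=[-] asks=[#2:5@95]
After op 5 [order #4] market_buy(qty=7): fills=#4x#2:5@95; bids=[-] asks=[-]
After op 6 cancel(order #2): fills=none; bids=[-] asks=[-]
After op 7 [order #5] limit_sell(price=101, qty=5): fills=none; bids=[-] asks=[#5:5@101]
After op 8 [order #6] limit_sell(price=102, qty=9): fills=none; bids=[-] asks=[#5:5@101 #6:9@102]
After op 9 cancel(order #1): fills=none; bids=[-] asks=[#5:5@101 #6:9@102]
After op 10 [order #7] limit_buy(price=103, qty=5): fills=#7x#5:5@101; bids=[-] asks=[#6:9@102]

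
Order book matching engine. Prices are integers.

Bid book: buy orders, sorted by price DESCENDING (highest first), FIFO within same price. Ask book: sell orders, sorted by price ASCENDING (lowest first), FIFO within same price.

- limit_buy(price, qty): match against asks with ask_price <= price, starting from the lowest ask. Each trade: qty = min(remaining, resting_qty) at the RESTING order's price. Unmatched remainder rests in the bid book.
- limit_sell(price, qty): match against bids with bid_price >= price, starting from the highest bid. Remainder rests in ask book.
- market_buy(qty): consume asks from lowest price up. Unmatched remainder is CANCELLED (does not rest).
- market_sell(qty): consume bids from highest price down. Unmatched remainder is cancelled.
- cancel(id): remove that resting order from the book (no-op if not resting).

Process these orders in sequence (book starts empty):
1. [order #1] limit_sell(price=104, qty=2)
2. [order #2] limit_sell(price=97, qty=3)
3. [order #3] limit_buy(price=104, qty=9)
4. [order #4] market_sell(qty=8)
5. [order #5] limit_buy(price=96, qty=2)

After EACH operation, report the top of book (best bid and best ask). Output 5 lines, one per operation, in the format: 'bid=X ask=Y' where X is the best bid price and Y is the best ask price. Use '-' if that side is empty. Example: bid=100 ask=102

Answer: bid=- ask=104
bid=- ask=97
bid=104 ask=-
bid=- ask=-
bid=96 ask=-

Derivation:
After op 1 [order #1] limit_sell(price=104, qty=2): fills=none; bids=[-] asks=[#1:2@104]
After op 2 [order #2] limit_sell(price=97, qty=3): fills=none; bids=[-] asks=[#2:3@97 #1:2@104]
After op 3 [order #3] limit_buy(price=104, qty=9): fills=#3x#2:3@97 #3x#1:2@104; bids=[#3:4@104] asks=[-]
After op 4 [order #4] market_sell(qty=8): fills=#3x#4:4@104; bids=[-] asks=[-]
After op 5 [order #5] limit_buy(price=96, qty=2): fills=none; bids=[#5:2@96] asks=[-]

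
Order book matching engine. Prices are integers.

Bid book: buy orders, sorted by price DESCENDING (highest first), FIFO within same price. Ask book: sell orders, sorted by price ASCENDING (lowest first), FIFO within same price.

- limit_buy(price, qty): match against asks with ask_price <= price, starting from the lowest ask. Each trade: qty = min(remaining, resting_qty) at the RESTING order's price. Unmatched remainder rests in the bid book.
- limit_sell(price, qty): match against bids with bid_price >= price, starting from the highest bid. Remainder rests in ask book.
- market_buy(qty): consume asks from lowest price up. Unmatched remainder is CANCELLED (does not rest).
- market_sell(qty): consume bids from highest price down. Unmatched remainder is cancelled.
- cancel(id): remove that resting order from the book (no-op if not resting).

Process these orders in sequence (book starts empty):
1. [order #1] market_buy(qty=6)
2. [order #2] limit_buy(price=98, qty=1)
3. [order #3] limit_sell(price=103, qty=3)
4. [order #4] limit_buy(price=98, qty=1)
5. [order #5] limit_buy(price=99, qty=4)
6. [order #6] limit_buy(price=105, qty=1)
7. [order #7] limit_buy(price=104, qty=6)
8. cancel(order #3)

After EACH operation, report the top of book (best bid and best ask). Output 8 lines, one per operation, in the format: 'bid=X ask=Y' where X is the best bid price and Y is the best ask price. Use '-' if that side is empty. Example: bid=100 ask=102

Answer: bid=- ask=-
bid=98 ask=-
bid=98 ask=103
bid=98 ask=103
bid=99 ask=103
bid=99 ask=103
bid=104 ask=-
bid=104 ask=-

Derivation:
After op 1 [order #1] market_buy(qty=6): fills=none; bids=[-] asks=[-]
After op 2 [order #2] limit_buy(price=98, qty=1): fills=none; bids=[#2:1@98] asks=[-]
After op 3 [order #3] limit_sell(price=103, qty=3): fills=none; bids=[#2:1@98] asks=[#3:3@103]
After op 4 [order #4] limit_buy(price=98, qty=1): fills=none; bids=[#2:1@98 #4:1@98] asks=[#3:3@103]
After op 5 [order #5] limit_buy(price=99, qty=4): fills=none; bids=[#5:4@99 #2:1@98 #4:1@98] asks=[#3:3@103]
After op 6 [order #6] limit_buy(price=105, qty=1): fills=#6x#3:1@103; bids=[#5:4@99 #2:1@98 #4:1@98] asks=[#3:2@103]
After op 7 [order #7] limit_buy(price=104, qty=6): fills=#7x#3:2@103; bids=[#7:4@104 #5:4@99 #2:1@98 #4:1@98] asks=[-]
After op 8 cancel(order #3): fills=none; bids=[#7:4@104 #5:4@99 #2:1@98 #4:1@98] asks=[-]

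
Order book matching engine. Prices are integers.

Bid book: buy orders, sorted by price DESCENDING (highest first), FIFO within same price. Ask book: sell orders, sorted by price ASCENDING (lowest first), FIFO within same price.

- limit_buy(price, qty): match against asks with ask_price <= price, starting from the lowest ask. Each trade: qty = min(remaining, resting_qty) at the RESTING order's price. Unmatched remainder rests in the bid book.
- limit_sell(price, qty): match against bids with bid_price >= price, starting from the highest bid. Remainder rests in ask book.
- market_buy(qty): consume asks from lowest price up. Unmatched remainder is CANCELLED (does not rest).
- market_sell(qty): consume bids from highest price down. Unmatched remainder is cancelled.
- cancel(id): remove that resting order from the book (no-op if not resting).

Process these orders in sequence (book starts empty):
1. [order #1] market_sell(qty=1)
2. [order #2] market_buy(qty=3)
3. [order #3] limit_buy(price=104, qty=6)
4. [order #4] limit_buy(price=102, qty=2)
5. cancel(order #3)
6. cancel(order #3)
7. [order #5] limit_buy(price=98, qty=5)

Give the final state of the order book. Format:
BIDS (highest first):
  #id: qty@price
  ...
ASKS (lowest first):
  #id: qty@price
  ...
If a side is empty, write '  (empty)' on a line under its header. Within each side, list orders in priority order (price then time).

Answer: BIDS (highest first):
  #4: 2@102
  #5: 5@98
ASKS (lowest first):
  (empty)

Derivation:
After op 1 [order #1] market_sell(qty=1): fills=none; bids=[-] asks=[-]
After op 2 [order #2] market_buy(qty=3): fills=none; bids=[-] asks=[-]
After op 3 [order #3] limit_buy(price=104, qty=6): fills=none; bids=[#3:6@104] asks=[-]
After op 4 [order #4] limit_buy(price=102, qty=2): fills=none; bids=[#3:6@104 #4:2@102] asks=[-]
After op 5 cancel(order #3): fills=none; bids=[#4:2@102] asks=[-]
After op 6 cancel(order #3): fills=none; bids=[#4:2@102] asks=[-]
After op 7 [order #5] limit_buy(price=98, qty=5): fills=none; bids=[#4:2@102 #5:5@98] asks=[-]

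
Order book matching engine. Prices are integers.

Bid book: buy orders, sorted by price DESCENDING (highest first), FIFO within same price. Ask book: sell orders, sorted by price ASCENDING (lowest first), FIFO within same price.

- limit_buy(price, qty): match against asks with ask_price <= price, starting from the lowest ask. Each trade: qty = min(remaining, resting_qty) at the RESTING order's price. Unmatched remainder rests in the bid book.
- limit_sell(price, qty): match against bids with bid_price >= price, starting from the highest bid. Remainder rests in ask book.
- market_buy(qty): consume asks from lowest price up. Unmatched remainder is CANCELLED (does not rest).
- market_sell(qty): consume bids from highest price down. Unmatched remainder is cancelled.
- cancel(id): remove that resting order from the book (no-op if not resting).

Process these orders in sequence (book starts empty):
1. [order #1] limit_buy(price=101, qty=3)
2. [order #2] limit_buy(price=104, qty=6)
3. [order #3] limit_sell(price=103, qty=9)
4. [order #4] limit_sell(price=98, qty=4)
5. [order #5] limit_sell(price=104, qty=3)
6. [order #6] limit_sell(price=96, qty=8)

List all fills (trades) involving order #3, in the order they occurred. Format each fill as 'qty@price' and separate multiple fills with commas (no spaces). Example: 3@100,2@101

After op 1 [order #1] limit_buy(price=101, qty=3): fills=none; bids=[#1:3@101] asks=[-]
After op 2 [order #2] limit_buy(price=104, qty=6): fills=none; bids=[#2:6@104 #1:3@101] asks=[-]
After op 3 [order #3] limit_sell(price=103, qty=9): fills=#2x#3:6@104; bids=[#1:3@101] asks=[#3:3@103]
After op 4 [order #4] limit_sell(price=98, qty=4): fills=#1x#4:3@101; bids=[-] asks=[#4:1@98 #3:3@103]
After op 5 [order #5] limit_sell(price=104, qty=3): fills=none; bids=[-] asks=[#4:1@98 #3:3@103 #5:3@104]
After op 6 [order #6] limit_sell(price=96, qty=8): fills=none; bids=[-] asks=[#6:8@96 #4:1@98 #3:3@103 #5:3@104]

Answer: 6@104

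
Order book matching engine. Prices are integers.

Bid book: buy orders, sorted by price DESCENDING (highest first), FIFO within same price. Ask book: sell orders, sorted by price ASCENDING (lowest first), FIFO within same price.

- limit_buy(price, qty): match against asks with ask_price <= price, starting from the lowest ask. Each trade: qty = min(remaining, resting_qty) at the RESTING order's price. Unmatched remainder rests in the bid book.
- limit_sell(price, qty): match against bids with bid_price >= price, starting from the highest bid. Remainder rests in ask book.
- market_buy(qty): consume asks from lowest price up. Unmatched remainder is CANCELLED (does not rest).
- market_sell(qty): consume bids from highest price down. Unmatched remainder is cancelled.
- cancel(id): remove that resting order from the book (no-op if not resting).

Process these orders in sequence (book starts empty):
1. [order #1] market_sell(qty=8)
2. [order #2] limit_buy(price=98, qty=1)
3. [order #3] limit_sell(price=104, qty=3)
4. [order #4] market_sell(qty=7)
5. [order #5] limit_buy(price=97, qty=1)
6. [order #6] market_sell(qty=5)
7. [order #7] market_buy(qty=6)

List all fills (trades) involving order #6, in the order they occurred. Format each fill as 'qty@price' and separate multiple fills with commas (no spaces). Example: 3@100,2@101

After op 1 [order #1] market_sell(qty=8): fills=none; bids=[-] asks=[-]
After op 2 [order #2] limit_buy(price=98, qty=1): fills=none; bids=[#2:1@98] asks=[-]
After op 3 [order #3] limit_sell(price=104, qty=3): fills=none; bids=[#2:1@98] asks=[#3:3@104]
After op 4 [order #4] market_sell(qty=7): fills=#2x#4:1@98; bids=[-] asks=[#3:3@104]
After op 5 [order #5] limit_buy(price=97, qty=1): fills=none; bids=[#5:1@97] asks=[#3:3@104]
After op 6 [order #6] market_sell(qty=5): fills=#5x#6:1@97; bids=[-] asks=[#3:3@104]
After op 7 [order #7] market_buy(qty=6): fills=#7x#3:3@104; bids=[-] asks=[-]

Answer: 1@97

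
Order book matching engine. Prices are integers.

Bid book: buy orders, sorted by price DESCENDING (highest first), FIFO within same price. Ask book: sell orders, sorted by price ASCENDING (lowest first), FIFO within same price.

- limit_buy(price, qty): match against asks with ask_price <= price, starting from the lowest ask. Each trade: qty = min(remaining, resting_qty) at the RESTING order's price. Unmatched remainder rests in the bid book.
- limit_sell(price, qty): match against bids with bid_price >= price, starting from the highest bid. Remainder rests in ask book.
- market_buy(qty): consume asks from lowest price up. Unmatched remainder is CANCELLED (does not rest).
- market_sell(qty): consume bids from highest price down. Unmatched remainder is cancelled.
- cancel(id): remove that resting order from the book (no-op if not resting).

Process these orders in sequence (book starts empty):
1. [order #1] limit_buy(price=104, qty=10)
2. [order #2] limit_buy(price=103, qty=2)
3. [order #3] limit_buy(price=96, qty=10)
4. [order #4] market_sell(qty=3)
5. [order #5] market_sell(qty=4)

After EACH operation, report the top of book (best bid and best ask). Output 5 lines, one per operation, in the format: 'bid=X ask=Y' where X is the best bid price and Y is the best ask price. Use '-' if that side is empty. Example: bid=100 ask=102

After op 1 [order #1] limit_buy(price=104, qty=10): fills=none; bids=[#1:10@104] asks=[-]
After op 2 [order #2] limit_buy(price=103, qty=2): fills=none; bids=[#1:10@104 #2:2@103] asks=[-]
After op 3 [order #3] limit_buy(price=96, qty=10): fills=none; bids=[#1:10@104 #2:2@103 #3:10@96] asks=[-]
After op 4 [order #4] market_sell(qty=3): fills=#1x#4:3@104; bids=[#1:7@104 #2:2@103 #3:10@96] asks=[-]
After op 5 [order #5] market_sell(qty=4): fills=#1x#5:4@104; bids=[#1:3@104 #2:2@103 #3:10@96] asks=[-]

Answer: bid=104 ask=-
bid=104 ask=-
bid=104 ask=-
bid=104 ask=-
bid=104 ask=-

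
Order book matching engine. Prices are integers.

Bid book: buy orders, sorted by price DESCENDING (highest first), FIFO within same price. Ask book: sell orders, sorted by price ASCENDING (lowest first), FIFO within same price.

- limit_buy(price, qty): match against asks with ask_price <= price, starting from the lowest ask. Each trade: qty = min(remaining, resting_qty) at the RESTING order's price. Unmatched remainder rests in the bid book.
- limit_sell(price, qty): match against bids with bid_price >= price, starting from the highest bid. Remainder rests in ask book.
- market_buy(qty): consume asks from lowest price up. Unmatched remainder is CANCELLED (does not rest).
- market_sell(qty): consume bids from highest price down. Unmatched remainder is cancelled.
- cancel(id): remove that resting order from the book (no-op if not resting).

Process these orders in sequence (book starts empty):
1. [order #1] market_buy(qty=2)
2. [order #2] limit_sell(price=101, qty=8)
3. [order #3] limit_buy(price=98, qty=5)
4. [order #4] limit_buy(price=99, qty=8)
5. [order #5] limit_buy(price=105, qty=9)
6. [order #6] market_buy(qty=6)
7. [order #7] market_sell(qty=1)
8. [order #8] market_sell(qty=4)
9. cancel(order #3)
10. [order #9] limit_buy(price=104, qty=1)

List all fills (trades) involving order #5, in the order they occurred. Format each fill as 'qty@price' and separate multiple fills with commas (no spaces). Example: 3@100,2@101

After op 1 [order #1] market_buy(qty=2): fills=none; bids=[-] asks=[-]
After op 2 [order #2] limit_sell(price=101, qty=8): fills=none; bids=[-] asks=[#2:8@101]
After op 3 [order #3] limit_buy(price=98, qty=5): fills=none; bids=[#3:5@98] asks=[#2:8@101]
After op 4 [order #4] limit_buy(price=99, qty=8): fills=none; bids=[#4:8@99 #3:5@98] asks=[#2:8@101]
After op 5 [order #5] limit_buy(price=105, qty=9): fills=#5x#2:8@101; bids=[#5:1@105 #4:8@99 #3:5@98] asks=[-]
After op 6 [order #6] market_buy(qty=6): fills=none; bids=[#5:1@105 #4:8@99 #3:5@98] asks=[-]
After op 7 [order #7] market_sell(qty=1): fills=#5x#7:1@105; bids=[#4:8@99 #3:5@98] asks=[-]
After op 8 [order #8] market_sell(qty=4): fills=#4x#8:4@99; bids=[#4:4@99 #3:5@98] asks=[-]
After op 9 cancel(order #3): fills=none; bids=[#4:4@99] asks=[-]
After op 10 [order #9] limit_buy(price=104, qty=1): fills=none; bids=[#9:1@104 #4:4@99] asks=[-]

Answer: 8@101,1@105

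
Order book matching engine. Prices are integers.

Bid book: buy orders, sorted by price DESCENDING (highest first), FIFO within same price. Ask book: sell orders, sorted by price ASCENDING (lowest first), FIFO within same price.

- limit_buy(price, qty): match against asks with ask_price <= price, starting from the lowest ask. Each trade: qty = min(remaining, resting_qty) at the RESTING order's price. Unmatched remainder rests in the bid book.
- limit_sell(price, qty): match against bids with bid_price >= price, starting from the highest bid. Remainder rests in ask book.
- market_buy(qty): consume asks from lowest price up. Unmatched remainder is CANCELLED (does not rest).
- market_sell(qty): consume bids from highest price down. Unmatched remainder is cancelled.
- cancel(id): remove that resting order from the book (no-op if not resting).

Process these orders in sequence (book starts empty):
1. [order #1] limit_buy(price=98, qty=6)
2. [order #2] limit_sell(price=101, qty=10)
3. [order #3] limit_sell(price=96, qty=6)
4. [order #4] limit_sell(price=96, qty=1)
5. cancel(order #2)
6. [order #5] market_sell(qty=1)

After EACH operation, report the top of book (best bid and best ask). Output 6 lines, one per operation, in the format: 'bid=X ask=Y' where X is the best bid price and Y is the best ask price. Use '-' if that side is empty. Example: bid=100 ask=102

After op 1 [order #1] limit_buy(price=98, qty=6): fills=none; bids=[#1:6@98] asks=[-]
After op 2 [order #2] limit_sell(price=101, qty=10): fills=none; bids=[#1:6@98] asks=[#2:10@101]
After op 3 [order #3] limit_sell(price=96, qty=6): fills=#1x#3:6@98; bids=[-] asks=[#2:10@101]
After op 4 [order #4] limit_sell(price=96, qty=1): fills=none; bids=[-] asks=[#4:1@96 #2:10@101]
After op 5 cancel(order #2): fills=none; bids=[-] asks=[#4:1@96]
After op 6 [order #5] market_sell(qty=1): fills=none; bids=[-] asks=[#4:1@96]

Answer: bid=98 ask=-
bid=98 ask=101
bid=- ask=101
bid=- ask=96
bid=- ask=96
bid=- ask=96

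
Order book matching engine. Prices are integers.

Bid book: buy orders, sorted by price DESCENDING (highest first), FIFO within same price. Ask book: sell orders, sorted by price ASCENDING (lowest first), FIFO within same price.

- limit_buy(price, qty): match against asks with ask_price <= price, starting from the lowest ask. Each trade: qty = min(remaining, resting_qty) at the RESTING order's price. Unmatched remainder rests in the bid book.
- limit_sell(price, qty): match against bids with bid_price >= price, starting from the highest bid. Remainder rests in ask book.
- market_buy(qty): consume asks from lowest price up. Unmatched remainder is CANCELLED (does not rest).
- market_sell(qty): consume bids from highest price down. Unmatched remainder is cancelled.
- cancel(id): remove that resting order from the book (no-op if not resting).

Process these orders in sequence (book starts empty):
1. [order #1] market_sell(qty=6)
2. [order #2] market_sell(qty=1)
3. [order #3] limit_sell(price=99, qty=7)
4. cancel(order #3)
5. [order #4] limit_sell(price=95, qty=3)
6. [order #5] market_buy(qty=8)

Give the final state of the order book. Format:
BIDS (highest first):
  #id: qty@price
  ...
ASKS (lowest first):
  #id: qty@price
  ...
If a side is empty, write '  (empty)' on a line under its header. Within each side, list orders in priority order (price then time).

Answer: BIDS (highest first):
  (empty)
ASKS (lowest first):
  (empty)

Derivation:
After op 1 [order #1] market_sell(qty=6): fills=none; bids=[-] asks=[-]
After op 2 [order #2] market_sell(qty=1): fills=none; bids=[-] asks=[-]
After op 3 [order #3] limit_sell(price=99, qty=7): fills=none; bids=[-] asks=[#3:7@99]
After op 4 cancel(order #3): fills=none; bids=[-] asks=[-]
After op 5 [order #4] limit_sell(price=95, qty=3): fills=none; bids=[-] asks=[#4:3@95]
After op 6 [order #5] market_buy(qty=8): fills=#5x#4:3@95; bids=[-] asks=[-]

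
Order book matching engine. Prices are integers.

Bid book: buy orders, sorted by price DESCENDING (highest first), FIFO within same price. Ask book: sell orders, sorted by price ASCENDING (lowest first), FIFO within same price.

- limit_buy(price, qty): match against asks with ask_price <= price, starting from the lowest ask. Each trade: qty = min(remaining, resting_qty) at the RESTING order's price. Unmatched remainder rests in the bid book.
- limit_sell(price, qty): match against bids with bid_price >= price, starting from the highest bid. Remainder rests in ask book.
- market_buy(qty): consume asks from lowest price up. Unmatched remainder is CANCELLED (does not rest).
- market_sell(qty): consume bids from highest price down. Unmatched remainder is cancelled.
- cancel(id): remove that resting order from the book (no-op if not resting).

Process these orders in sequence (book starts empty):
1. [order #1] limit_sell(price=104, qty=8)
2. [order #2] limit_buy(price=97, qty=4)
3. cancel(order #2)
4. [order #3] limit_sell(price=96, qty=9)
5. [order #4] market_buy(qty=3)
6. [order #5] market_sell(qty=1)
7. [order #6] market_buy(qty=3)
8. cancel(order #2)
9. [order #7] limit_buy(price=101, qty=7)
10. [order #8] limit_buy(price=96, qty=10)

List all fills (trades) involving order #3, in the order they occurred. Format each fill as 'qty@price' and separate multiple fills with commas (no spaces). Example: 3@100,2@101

Answer: 3@96,3@96,3@96

Derivation:
After op 1 [order #1] limit_sell(price=104, qty=8): fills=none; bids=[-] asks=[#1:8@104]
After op 2 [order #2] limit_buy(price=97, qty=4): fills=none; bids=[#2:4@97] asks=[#1:8@104]
After op 3 cancel(order #2): fills=none; bids=[-] asks=[#1:8@104]
After op 4 [order #3] limit_sell(price=96, qty=9): fills=none; bids=[-] asks=[#3:9@96 #1:8@104]
After op 5 [order #4] market_buy(qty=3): fills=#4x#3:3@96; bids=[-] asks=[#3:6@96 #1:8@104]
After op 6 [order #5] market_sell(qty=1): fills=none; bids=[-] asks=[#3:6@96 #1:8@104]
After op 7 [order #6] market_buy(qty=3): fills=#6x#3:3@96; bids=[-] asks=[#3:3@96 #1:8@104]
After op 8 cancel(order #2): fills=none; bids=[-] asks=[#3:3@96 #1:8@104]
After op 9 [order #7] limit_buy(price=101, qty=7): fills=#7x#3:3@96; bids=[#7:4@101] asks=[#1:8@104]
After op 10 [order #8] limit_buy(price=96, qty=10): fills=none; bids=[#7:4@101 #8:10@96] asks=[#1:8@104]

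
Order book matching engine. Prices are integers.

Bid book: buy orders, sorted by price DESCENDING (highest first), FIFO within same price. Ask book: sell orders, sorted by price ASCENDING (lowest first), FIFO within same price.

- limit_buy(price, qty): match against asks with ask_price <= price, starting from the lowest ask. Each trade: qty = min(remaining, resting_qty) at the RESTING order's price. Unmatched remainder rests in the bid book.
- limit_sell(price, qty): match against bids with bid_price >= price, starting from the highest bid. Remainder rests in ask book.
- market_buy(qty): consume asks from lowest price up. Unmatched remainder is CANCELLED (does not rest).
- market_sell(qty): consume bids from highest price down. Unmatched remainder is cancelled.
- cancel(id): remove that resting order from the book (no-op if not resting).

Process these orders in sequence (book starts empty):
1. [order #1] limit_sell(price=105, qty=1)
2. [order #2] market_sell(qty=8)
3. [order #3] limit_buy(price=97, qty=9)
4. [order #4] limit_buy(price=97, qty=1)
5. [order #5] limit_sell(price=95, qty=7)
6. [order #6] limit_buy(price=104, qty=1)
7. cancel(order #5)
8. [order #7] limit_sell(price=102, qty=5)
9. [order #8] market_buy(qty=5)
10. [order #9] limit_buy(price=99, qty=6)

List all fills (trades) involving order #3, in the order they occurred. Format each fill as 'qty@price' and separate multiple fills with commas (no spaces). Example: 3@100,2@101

After op 1 [order #1] limit_sell(price=105, qty=1): fills=none; bids=[-] asks=[#1:1@105]
After op 2 [order #2] market_sell(qty=8): fills=none; bids=[-] asks=[#1:1@105]
After op 3 [order #3] limit_buy(price=97, qty=9): fills=none; bids=[#3:9@97] asks=[#1:1@105]
After op 4 [order #4] limit_buy(price=97, qty=1): fills=none; bids=[#3:9@97 #4:1@97] asks=[#1:1@105]
After op 5 [order #5] limit_sell(price=95, qty=7): fills=#3x#5:7@97; bids=[#3:2@97 #4:1@97] asks=[#1:1@105]
After op 6 [order #6] limit_buy(price=104, qty=1): fills=none; bids=[#6:1@104 #3:2@97 #4:1@97] asks=[#1:1@105]
After op 7 cancel(order #5): fills=none; bids=[#6:1@104 #3:2@97 #4:1@97] asks=[#1:1@105]
After op 8 [order #7] limit_sell(price=102, qty=5): fills=#6x#7:1@104; bids=[#3:2@97 #4:1@97] asks=[#7:4@102 #1:1@105]
After op 9 [order #8] market_buy(qty=5): fills=#8x#7:4@102 #8x#1:1@105; bids=[#3:2@97 #4:1@97] asks=[-]
After op 10 [order #9] limit_buy(price=99, qty=6): fills=none; bids=[#9:6@99 #3:2@97 #4:1@97] asks=[-]

Answer: 7@97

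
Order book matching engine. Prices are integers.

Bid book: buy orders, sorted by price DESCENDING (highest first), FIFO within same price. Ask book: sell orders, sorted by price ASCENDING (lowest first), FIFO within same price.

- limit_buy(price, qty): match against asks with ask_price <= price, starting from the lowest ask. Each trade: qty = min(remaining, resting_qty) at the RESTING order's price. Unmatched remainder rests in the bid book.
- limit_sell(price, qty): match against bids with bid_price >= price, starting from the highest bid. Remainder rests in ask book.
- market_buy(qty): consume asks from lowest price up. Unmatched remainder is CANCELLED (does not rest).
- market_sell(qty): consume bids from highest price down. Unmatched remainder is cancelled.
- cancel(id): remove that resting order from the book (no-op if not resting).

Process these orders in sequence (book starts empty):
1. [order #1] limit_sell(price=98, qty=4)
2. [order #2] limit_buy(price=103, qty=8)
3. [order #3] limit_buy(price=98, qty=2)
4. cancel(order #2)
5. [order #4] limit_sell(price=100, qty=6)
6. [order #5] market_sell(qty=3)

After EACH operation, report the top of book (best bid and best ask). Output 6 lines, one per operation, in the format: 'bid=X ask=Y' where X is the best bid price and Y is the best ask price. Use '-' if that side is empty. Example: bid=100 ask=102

Answer: bid=- ask=98
bid=103 ask=-
bid=103 ask=-
bid=98 ask=-
bid=98 ask=100
bid=- ask=100

Derivation:
After op 1 [order #1] limit_sell(price=98, qty=4): fills=none; bids=[-] asks=[#1:4@98]
After op 2 [order #2] limit_buy(price=103, qty=8): fills=#2x#1:4@98; bids=[#2:4@103] asks=[-]
After op 3 [order #3] limit_buy(price=98, qty=2): fills=none; bids=[#2:4@103 #3:2@98] asks=[-]
After op 4 cancel(order #2): fills=none; bids=[#3:2@98] asks=[-]
After op 5 [order #4] limit_sell(price=100, qty=6): fills=none; bids=[#3:2@98] asks=[#4:6@100]
After op 6 [order #5] market_sell(qty=3): fills=#3x#5:2@98; bids=[-] asks=[#4:6@100]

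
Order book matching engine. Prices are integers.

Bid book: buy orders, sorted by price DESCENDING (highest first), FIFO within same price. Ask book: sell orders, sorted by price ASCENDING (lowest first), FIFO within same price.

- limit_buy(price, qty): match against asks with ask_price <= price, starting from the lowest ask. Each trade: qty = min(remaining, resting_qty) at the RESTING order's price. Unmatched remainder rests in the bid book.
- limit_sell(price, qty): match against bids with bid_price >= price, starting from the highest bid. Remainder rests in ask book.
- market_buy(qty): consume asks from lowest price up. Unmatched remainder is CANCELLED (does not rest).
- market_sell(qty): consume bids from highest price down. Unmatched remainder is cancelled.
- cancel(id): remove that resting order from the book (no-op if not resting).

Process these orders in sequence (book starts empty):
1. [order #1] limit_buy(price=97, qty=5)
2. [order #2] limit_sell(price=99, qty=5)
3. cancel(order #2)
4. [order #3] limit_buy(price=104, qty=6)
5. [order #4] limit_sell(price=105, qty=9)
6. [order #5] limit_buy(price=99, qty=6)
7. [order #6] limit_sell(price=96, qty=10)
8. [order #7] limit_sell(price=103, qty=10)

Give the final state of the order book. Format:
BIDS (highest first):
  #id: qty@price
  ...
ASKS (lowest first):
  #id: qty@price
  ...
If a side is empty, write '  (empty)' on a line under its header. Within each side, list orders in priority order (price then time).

After op 1 [order #1] limit_buy(price=97, qty=5): fills=none; bids=[#1:5@97] asks=[-]
After op 2 [order #2] limit_sell(price=99, qty=5): fills=none; bids=[#1:5@97] asks=[#2:5@99]
After op 3 cancel(order #2): fills=none; bids=[#1:5@97] asks=[-]
After op 4 [order #3] limit_buy(price=104, qty=6): fills=none; bids=[#3:6@104 #1:5@97] asks=[-]
After op 5 [order #4] limit_sell(price=105, qty=9): fills=none; bids=[#3:6@104 #1:5@97] asks=[#4:9@105]
After op 6 [order #5] limit_buy(price=99, qty=6): fills=none; bids=[#3:6@104 #5:6@99 #1:5@97] asks=[#4:9@105]
After op 7 [order #6] limit_sell(price=96, qty=10): fills=#3x#6:6@104 #5x#6:4@99; bids=[#5:2@99 #1:5@97] asks=[#4:9@105]
After op 8 [order #7] limit_sell(price=103, qty=10): fills=none; bids=[#5:2@99 #1:5@97] asks=[#7:10@103 #4:9@105]

Answer: BIDS (highest first):
  #5: 2@99
  #1: 5@97
ASKS (lowest first):
  #7: 10@103
  #4: 9@105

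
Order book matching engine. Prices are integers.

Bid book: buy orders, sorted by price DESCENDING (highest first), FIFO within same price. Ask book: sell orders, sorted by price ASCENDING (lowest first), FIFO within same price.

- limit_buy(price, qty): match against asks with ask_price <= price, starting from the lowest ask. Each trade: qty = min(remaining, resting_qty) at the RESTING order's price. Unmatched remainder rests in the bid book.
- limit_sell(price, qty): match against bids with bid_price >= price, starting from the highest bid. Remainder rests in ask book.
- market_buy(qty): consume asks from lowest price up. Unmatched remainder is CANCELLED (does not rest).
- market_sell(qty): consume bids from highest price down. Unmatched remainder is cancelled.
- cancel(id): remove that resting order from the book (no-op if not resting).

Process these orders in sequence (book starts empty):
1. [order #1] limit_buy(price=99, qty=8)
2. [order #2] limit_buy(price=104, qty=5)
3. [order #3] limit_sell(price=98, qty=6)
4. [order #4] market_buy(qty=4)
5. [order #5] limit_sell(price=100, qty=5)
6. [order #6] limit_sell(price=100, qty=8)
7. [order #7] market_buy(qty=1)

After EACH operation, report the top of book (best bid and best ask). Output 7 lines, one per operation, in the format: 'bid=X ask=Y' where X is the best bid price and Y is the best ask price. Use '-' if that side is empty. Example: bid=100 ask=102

After op 1 [order #1] limit_buy(price=99, qty=8): fills=none; bids=[#1:8@99] asks=[-]
After op 2 [order #2] limit_buy(price=104, qty=5): fills=none; bids=[#2:5@104 #1:8@99] asks=[-]
After op 3 [order #3] limit_sell(price=98, qty=6): fills=#2x#3:5@104 #1x#3:1@99; bids=[#1:7@99] asks=[-]
After op 4 [order #4] market_buy(qty=4): fills=none; bids=[#1:7@99] asks=[-]
After op 5 [order #5] limit_sell(price=100, qty=5): fills=none; bids=[#1:7@99] asks=[#5:5@100]
After op 6 [order #6] limit_sell(price=100, qty=8): fills=none; bids=[#1:7@99] asks=[#5:5@100 #6:8@100]
After op 7 [order #7] market_buy(qty=1): fills=#7x#5:1@100; bids=[#1:7@99] asks=[#5:4@100 #6:8@100]

Answer: bid=99 ask=-
bid=104 ask=-
bid=99 ask=-
bid=99 ask=-
bid=99 ask=100
bid=99 ask=100
bid=99 ask=100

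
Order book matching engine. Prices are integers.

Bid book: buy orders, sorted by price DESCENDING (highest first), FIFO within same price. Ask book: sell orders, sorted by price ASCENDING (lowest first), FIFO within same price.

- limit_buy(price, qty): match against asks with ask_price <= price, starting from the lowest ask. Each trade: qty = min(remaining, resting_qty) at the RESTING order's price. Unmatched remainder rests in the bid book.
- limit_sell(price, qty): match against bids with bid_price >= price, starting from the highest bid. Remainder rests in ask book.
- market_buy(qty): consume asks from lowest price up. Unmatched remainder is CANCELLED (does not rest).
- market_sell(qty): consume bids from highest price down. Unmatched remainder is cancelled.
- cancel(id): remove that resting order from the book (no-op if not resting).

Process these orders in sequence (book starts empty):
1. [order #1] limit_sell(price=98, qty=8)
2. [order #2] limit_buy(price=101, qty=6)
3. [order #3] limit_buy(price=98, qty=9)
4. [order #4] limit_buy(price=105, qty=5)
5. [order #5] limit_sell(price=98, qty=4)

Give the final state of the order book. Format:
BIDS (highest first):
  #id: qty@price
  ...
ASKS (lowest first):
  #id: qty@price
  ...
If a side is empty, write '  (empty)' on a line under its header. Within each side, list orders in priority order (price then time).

Answer: BIDS (highest first):
  #4: 1@105
  #3: 7@98
ASKS (lowest first):
  (empty)

Derivation:
After op 1 [order #1] limit_sell(price=98, qty=8): fills=none; bids=[-] asks=[#1:8@98]
After op 2 [order #2] limit_buy(price=101, qty=6): fills=#2x#1:6@98; bids=[-] asks=[#1:2@98]
After op 3 [order #3] limit_buy(price=98, qty=9): fills=#3x#1:2@98; bids=[#3:7@98] asks=[-]
After op 4 [order #4] limit_buy(price=105, qty=5): fills=none; bids=[#4:5@105 #3:7@98] asks=[-]
After op 5 [order #5] limit_sell(price=98, qty=4): fills=#4x#5:4@105; bids=[#4:1@105 #3:7@98] asks=[-]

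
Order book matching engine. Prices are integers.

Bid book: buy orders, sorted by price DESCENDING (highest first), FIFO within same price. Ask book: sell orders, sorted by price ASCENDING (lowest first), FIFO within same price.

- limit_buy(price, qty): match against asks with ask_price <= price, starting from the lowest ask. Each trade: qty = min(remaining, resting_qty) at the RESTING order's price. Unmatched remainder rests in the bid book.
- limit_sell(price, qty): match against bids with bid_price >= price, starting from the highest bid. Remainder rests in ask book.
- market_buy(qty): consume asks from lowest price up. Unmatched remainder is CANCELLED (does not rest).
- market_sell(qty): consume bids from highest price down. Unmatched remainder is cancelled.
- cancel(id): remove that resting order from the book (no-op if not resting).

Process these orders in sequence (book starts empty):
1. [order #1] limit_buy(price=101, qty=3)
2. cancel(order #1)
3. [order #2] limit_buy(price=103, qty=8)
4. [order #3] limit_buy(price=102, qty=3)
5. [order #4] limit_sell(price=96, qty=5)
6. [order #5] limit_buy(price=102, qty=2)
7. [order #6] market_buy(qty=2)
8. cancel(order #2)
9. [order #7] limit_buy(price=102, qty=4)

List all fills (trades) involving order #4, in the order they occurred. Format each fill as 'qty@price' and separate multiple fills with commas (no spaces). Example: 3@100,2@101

Answer: 5@103

Derivation:
After op 1 [order #1] limit_buy(price=101, qty=3): fills=none; bids=[#1:3@101] asks=[-]
After op 2 cancel(order #1): fills=none; bids=[-] asks=[-]
After op 3 [order #2] limit_buy(price=103, qty=8): fills=none; bids=[#2:8@103] asks=[-]
After op 4 [order #3] limit_buy(price=102, qty=3): fills=none; bids=[#2:8@103 #3:3@102] asks=[-]
After op 5 [order #4] limit_sell(price=96, qty=5): fills=#2x#4:5@103; bids=[#2:3@103 #3:3@102] asks=[-]
After op 6 [order #5] limit_buy(price=102, qty=2): fills=none; bids=[#2:3@103 #3:3@102 #5:2@102] asks=[-]
After op 7 [order #6] market_buy(qty=2): fills=none; bids=[#2:3@103 #3:3@102 #5:2@102] asks=[-]
After op 8 cancel(order #2): fills=none; bids=[#3:3@102 #5:2@102] asks=[-]
After op 9 [order #7] limit_buy(price=102, qty=4): fills=none; bids=[#3:3@102 #5:2@102 #7:4@102] asks=[-]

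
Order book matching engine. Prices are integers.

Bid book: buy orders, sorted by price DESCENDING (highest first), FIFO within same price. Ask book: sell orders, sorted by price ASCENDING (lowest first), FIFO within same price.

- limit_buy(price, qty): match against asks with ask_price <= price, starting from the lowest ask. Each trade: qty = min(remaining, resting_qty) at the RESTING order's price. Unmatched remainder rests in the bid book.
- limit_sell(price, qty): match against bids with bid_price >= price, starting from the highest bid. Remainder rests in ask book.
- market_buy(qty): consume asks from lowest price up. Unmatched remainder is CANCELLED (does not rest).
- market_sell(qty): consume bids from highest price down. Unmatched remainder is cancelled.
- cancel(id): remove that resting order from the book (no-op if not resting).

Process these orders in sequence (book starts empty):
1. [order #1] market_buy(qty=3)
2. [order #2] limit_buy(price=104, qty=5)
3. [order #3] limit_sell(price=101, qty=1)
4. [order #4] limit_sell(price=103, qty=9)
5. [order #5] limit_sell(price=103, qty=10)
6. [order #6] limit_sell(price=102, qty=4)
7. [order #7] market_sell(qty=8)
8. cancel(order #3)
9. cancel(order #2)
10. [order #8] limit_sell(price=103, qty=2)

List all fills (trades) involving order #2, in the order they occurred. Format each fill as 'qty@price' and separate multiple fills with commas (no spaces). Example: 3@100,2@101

After op 1 [order #1] market_buy(qty=3): fills=none; bids=[-] asks=[-]
After op 2 [order #2] limit_buy(price=104, qty=5): fills=none; bids=[#2:5@104] asks=[-]
After op 3 [order #3] limit_sell(price=101, qty=1): fills=#2x#3:1@104; bids=[#2:4@104] asks=[-]
After op 4 [order #4] limit_sell(price=103, qty=9): fills=#2x#4:4@104; bids=[-] asks=[#4:5@103]
After op 5 [order #5] limit_sell(price=103, qty=10): fills=none; bids=[-] asks=[#4:5@103 #5:10@103]
After op 6 [order #6] limit_sell(price=102, qty=4): fills=none; bids=[-] asks=[#6:4@102 #4:5@103 #5:10@103]
After op 7 [order #7] market_sell(qty=8): fills=none; bids=[-] asks=[#6:4@102 #4:5@103 #5:10@103]
After op 8 cancel(order #3): fills=none; bids=[-] asks=[#6:4@102 #4:5@103 #5:10@103]
After op 9 cancel(order #2): fills=none; bids=[-] asks=[#6:4@102 #4:5@103 #5:10@103]
After op 10 [order #8] limit_sell(price=103, qty=2): fills=none; bids=[-] asks=[#6:4@102 #4:5@103 #5:10@103 #8:2@103]

Answer: 1@104,4@104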